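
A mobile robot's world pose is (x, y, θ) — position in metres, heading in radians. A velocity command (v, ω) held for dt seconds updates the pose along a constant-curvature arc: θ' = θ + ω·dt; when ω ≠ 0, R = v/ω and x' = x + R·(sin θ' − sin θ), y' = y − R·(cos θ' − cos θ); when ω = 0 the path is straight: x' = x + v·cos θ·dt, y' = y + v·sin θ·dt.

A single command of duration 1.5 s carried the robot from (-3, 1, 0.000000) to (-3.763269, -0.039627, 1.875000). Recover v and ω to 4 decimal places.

v = -1.0000, ω = 1.2500

Δθ = 1.875000 − 0.000000 = 1.875000
ω = Δθ/dt = 1.875000/1.5 = 1.2500
R = −Δy/(cos θ' − cos θ) = -0.8000
v = R·ω = -0.8000·1.2500 = -1.0000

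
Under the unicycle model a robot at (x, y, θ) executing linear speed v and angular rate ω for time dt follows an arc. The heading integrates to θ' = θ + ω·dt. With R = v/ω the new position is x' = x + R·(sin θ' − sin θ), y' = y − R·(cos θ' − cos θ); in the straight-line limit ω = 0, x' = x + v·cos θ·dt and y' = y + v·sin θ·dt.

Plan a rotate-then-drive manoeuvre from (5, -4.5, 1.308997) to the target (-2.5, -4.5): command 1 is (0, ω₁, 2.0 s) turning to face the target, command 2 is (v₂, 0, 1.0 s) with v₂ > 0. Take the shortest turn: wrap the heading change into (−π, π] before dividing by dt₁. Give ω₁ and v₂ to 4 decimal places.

ω₁ = 0.9163, v₂ = 7.5000

heading to target = atan2(-4.5−-4.5, -2.5−5) = 3.1416
Δθ = wrap(3.1416 − 1.3090) = 1.8326; ω₁ = Δθ/dt₁ = 0.9163
distance = √((-2.5−5)² + (-4.5−-4.5)²) = 7.5000; v₂ = distance/dt₂ = 7.5000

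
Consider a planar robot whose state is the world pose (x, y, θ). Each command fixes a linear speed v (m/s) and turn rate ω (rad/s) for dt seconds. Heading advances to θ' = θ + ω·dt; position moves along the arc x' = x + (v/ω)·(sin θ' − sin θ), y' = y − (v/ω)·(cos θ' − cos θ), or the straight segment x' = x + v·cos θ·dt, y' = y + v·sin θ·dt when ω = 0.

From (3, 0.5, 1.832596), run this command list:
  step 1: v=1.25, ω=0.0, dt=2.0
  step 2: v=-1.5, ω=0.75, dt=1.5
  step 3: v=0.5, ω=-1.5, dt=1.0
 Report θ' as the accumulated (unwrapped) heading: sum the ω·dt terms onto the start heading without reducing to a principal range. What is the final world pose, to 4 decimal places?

step 1: θ'=1.8326 (straight) → pose (2.3530, 2.9148, 1.8326)
step 2: θ'=2.9576 (R=-2.0000) → pose (3.9189, 1.4662, 2.9576)
step 3: θ'=1.4576 (R=-0.3333) → pose (3.6487, 1.8316, 1.4576)

(3.6487, 1.8316, 1.4576)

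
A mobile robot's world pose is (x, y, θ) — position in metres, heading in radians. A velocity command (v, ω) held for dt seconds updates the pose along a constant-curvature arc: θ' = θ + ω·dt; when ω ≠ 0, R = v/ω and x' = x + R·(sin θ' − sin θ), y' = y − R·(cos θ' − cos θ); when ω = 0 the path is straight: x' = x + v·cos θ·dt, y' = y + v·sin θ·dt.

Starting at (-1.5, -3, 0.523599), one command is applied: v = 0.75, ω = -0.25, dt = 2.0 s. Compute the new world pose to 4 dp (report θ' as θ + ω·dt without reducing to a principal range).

(-0.0708, -2.5989, 0.0236)

θ' = 0.5236 + -0.25·2.0 = 0.0236
R = v/ω = 0.75/-0.25 = -3.0000
x' = -1.5 + -3.0000·(sin 0.0236 − sin 0.5236) = -0.0708
y' = -3 − -3.0000·(cos 0.0236 − cos 0.5236) = -2.5989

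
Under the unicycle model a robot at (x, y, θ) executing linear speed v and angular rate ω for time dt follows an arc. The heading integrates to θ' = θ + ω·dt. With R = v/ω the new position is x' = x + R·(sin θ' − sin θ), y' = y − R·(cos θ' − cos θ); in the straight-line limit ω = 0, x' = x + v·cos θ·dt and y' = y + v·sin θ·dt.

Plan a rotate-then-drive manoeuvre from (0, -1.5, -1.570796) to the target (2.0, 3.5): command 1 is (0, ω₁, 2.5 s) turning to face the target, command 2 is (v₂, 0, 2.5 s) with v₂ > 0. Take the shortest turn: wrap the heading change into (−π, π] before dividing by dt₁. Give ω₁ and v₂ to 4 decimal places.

ω₁ = 1.1044, v₂ = 2.1541

heading to target = atan2(3.5−-1.5, 2−0) = 1.1903
Δθ = wrap(1.1903 − -1.5708) = 2.7611; ω₁ = Δθ/dt₁ = 1.1044
distance = √((2−0)² + (3.5−-1.5)²) = 5.3852; v₂ = distance/dt₂ = 2.1541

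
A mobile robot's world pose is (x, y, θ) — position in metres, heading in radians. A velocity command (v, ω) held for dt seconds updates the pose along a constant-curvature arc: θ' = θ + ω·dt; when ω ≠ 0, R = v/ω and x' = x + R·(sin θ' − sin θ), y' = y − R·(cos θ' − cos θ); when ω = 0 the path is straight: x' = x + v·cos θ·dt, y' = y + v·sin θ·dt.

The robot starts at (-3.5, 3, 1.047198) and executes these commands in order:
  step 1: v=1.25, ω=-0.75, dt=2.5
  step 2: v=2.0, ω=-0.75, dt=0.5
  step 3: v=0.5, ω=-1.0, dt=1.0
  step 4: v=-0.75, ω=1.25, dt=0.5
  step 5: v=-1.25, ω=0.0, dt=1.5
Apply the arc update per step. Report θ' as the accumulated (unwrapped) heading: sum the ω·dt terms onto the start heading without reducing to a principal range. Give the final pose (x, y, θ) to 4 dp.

(-0.2390, 4.1994, -1.5778)

step 1: θ'=-0.8278 (R=-1.6667) → pose (-0.8292, 3.2942, -0.8278)
step 2: θ'=-1.2028 (R=-2.6667) → pose (-0.3049, 2.4495, -1.2028)
step 3: θ'=-2.2028 (R=-0.5000) → pose (-0.3680, 1.9742, -2.2028)
step 4: θ'=-1.5778 (R=-0.6000) → pose (-0.2522, 2.3245, -1.5778)
step 5: θ'=-1.5778 (straight) → pose (-0.2390, 4.1994, -1.5778)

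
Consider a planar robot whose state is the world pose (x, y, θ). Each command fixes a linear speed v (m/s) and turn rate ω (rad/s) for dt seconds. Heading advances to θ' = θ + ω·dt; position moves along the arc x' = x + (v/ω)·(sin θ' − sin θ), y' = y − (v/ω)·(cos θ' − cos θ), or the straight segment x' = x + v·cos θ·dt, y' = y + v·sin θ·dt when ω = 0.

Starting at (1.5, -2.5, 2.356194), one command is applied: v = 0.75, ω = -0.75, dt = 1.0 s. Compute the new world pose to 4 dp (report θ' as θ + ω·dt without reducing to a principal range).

θ' = 2.3562 + -0.75·1.0 = 1.6062
R = v/ω = 0.75/-0.75 = -1.0000
x' = 1.5 + -1.0000·(sin 1.6062 − sin 2.3562) = 1.2077
y' = -2.5 − -1.0000·(cos 1.6062 − cos 2.3562) = -1.8283

(1.2077, -1.8283, 1.6062)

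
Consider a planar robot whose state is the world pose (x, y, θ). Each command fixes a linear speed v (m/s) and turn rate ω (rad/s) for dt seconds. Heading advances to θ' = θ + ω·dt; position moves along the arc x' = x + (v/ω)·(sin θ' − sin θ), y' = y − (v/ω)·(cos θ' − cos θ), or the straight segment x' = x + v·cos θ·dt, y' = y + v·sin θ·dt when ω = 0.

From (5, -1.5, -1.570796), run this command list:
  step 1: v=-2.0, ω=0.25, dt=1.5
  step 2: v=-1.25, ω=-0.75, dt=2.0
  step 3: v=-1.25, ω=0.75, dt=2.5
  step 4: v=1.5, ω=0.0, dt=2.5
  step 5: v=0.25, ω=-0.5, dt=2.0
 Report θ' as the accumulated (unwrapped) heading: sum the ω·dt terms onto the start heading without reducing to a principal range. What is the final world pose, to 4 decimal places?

(8.4519, 2.9759, -1.8208)

step 1: θ'=-1.1958 (R=-8.0000) → pose (4.4441, 1.4302, -1.1958)
step 2: θ'=-2.6958 (R=1.6667) → pose (5.2763, 3.5444, -2.6958)
step 3: θ'=-0.8208 (R=-1.6667) → pose (5.7771, 6.1843, -0.8208)
step 4: θ'=-0.8208 (straight) → pose (8.3333, 3.4404, -0.8208)
step 5: θ'=-1.8208 (R=-0.5000) → pose (8.4519, 2.9759, -1.8208)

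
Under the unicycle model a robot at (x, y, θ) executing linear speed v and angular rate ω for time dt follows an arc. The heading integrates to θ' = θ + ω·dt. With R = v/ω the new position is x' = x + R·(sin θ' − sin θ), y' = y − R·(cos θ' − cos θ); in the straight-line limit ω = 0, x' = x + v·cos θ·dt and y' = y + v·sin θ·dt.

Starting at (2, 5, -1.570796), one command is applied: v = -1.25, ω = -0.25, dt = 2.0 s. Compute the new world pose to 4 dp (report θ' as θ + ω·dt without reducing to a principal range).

(2.6121, 7.3971, -2.0708)

θ' = -1.5708 + -0.25·2.0 = -2.0708
R = v/ω = -1.25/-0.25 = 5.0000
x' = 2 + 5.0000·(sin -2.0708 − sin -1.5708) = 2.6121
y' = 5 − 5.0000·(cos -2.0708 − cos -1.5708) = 7.3971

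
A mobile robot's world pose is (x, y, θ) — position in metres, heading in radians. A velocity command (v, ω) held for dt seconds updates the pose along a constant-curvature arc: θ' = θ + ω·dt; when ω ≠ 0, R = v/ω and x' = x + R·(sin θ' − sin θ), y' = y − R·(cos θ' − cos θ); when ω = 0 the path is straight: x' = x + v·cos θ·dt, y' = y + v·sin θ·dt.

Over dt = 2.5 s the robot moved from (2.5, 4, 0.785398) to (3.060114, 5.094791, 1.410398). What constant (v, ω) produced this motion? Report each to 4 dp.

Δθ = 1.410398 − 0.785398 = 0.625000
ω = Δθ/dt = 0.625000/2.5 = 0.2500
R = −Δy/(cos θ' − cos θ) = 2.0000
v = R·ω = 2.0000·0.2500 = 0.5000

v = 0.5000, ω = 0.2500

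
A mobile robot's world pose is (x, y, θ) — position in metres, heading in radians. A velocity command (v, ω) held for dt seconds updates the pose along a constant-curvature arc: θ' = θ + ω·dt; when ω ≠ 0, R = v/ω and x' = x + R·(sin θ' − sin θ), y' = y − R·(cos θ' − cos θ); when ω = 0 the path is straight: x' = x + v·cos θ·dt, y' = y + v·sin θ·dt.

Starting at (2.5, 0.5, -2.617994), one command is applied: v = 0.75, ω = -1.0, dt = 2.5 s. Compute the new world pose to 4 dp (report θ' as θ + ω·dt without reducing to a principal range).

θ' = -2.6180 + -1.0·2.5 = -5.1180
R = v/ω = 0.75/-1.0 = -0.7500
x' = 2.5 + -0.7500·(sin -5.1180 − sin -2.6180) = 1.4359
y' = 0.5 − -0.7500·(cos -5.1180 − cos -2.6180) = 1.4455

(1.4359, 1.4455, -5.1180)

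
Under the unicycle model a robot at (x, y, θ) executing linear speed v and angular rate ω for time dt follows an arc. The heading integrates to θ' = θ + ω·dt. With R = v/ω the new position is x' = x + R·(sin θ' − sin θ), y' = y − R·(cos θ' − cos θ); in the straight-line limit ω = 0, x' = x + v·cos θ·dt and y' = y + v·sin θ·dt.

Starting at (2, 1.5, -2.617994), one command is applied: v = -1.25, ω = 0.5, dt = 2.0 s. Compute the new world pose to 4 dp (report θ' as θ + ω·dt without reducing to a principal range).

(3.2472, 3.5471, -1.6180)

θ' = -2.6180 + 0.5·2.0 = -1.6180
R = v/ω = -1.25/0.5 = -2.5000
x' = 2 + -2.5000·(sin -1.6180 − sin -2.6180) = 3.2472
y' = 1.5 − -2.5000·(cos -1.6180 − cos -2.6180) = 3.5471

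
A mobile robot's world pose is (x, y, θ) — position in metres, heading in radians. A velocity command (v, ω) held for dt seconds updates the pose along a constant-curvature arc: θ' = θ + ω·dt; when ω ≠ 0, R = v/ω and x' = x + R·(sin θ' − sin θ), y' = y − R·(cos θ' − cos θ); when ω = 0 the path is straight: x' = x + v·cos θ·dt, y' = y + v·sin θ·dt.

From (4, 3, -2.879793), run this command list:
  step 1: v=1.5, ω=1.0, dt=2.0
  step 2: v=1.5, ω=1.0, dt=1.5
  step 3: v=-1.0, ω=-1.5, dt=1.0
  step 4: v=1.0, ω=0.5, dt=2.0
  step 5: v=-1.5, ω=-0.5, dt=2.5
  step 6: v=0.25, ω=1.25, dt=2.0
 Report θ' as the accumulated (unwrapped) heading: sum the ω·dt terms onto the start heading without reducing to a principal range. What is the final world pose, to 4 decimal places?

(3.4440, 1.4805, 1.3702)

step 1: θ'=-0.8798 (R=1.5000) → pose (3.2323, 0.5951, -0.8798)
step 2: θ'=0.6202 (R=1.5000) → pose (5.2600, 0.3305, 0.6202)
step 3: θ'=-0.8798 (R=0.6667) → pose (4.3588, 0.4481, -0.8798)
step 4: θ'=0.1202 (R=2.0000) → pose (6.1399, -0.2628, 0.1202)
step 5: θ'=-1.1298 (R=3.0000) → pose (3.0672, 1.4350, -1.1298)
step 6: θ'=1.3702 (R=0.2000) → pose (3.4440, 1.4805, 1.3702)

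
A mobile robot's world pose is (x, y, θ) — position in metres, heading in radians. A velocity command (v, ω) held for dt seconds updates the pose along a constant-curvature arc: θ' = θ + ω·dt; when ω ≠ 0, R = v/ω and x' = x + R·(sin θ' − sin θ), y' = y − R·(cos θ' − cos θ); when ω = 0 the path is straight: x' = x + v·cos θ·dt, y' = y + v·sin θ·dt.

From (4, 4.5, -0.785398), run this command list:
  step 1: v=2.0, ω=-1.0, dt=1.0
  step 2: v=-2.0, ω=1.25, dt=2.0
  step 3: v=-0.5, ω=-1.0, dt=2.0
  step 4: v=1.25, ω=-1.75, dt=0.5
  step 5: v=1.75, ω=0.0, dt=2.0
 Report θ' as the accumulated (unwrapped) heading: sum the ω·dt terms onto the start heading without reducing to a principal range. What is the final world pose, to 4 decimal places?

(-0.9171, 0.9387, -2.1604)

step 1: θ'=-1.7854 (R=-2.0000) → pose (4.5399, 2.6599, -1.7854)
step 2: θ'=0.7146 (R=-1.6000) → pose (1.9281, 4.2092, 0.7146)
step 3: θ'=-1.2854 (R=0.5000) → pose (1.1207, 4.4461, -1.2854)
step 4: θ'=-2.1604 (R=-0.7143) → pose (1.0290, 3.8478, -2.1604)
step 5: θ'=-2.1604 (straight) → pose (-0.9171, 0.9387, -2.1604)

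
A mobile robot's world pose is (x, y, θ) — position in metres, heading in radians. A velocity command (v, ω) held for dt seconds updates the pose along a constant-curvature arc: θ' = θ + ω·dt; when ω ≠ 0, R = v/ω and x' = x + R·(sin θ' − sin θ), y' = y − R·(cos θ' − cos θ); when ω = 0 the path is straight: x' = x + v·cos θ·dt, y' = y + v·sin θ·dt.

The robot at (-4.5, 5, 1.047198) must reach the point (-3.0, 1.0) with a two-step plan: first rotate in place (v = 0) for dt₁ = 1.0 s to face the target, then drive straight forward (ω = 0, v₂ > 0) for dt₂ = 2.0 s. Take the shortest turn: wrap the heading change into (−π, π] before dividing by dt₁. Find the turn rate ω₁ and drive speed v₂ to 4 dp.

ω₁ = -2.2592, v₂ = 2.1360

heading to target = atan2(1−5, -3−-4.5) = -1.2120
Δθ = wrap(-1.2120 − 1.0472) = -2.2592; ω₁ = Δθ/dt₁ = -2.2592
distance = √((-3−-4.5)² + (1−5)²) = 4.2720; v₂ = distance/dt₂ = 2.1360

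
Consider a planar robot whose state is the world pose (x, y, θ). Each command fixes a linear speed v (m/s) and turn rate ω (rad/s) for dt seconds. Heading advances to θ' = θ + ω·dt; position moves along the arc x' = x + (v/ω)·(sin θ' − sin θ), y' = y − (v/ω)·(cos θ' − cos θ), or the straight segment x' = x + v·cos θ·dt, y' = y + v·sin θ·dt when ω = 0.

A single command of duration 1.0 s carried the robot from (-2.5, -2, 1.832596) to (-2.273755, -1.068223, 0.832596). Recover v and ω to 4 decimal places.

Δθ = 0.832596 − 1.832596 = -1.000000
ω = Δθ/dt = -1.000000/1.0 = -1.0000
R = −Δy/(cos θ' − cos θ) = -1.0000
v = R·ω = -1.0000·-1.0000 = 1.0000

v = 1.0000, ω = -1.0000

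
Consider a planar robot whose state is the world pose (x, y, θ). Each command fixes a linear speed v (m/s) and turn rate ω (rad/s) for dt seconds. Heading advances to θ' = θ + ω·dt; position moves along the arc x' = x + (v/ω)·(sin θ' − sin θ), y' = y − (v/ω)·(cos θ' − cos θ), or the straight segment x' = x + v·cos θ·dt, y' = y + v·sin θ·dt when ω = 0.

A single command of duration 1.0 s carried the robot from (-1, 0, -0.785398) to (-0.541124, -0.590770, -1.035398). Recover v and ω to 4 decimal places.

v = 0.7500, ω = -0.2500

Δθ = -1.035398 − -0.785398 = -0.250000
ω = Δθ/dt = -0.250000/1.0 = -0.2500
R = −Δy/(cos θ' − cos θ) = -3.0000
v = R·ω = -3.0000·-0.2500 = 0.7500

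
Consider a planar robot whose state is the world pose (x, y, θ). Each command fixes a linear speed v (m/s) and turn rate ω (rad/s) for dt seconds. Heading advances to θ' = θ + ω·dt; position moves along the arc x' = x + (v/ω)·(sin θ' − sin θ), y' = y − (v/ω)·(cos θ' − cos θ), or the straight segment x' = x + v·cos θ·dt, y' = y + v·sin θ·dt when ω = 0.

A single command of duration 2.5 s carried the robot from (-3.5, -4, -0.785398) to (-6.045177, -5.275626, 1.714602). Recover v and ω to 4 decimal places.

v = -1.5000, ω = 1.0000

Δθ = 1.714602 − -0.785398 = 2.500000
ω = Δθ/dt = 2.500000/2.5 = 1.0000
R = Δx/(sin θ' − sin θ) = -1.5000
v = R·ω = -1.5000·1.0000 = -1.5000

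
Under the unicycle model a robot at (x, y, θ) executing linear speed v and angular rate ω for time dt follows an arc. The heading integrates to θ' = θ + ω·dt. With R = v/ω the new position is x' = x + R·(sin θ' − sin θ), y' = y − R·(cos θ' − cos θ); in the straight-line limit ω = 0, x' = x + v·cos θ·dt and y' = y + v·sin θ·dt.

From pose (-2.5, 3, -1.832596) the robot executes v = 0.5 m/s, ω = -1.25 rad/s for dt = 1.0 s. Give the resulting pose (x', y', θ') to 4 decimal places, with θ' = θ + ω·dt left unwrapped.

θ' = -1.8326 + -1.25·1.0 = -3.0826
R = v/ω = 0.5/-1.25 = -0.4000
x' = -2.5 + -0.4000·(sin -3.0826 − sin -1.8326) = -2.8628
y' = 3 − -0.4000·(cos -3.0826 − cos -1.8326) = 2.7042

(-2.8628, 2.7042, -3.0826)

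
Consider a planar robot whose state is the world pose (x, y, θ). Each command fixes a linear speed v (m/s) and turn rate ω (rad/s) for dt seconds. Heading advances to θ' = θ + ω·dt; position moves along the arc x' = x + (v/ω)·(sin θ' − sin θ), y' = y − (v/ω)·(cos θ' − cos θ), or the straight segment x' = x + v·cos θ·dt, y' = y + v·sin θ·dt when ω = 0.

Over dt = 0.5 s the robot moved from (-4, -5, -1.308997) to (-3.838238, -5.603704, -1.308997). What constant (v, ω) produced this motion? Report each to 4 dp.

Δθ = -1.308997 − -1.308997 = 0.000000
ω = Δθ/dt = 0.000000/0.5 = 0.0000
ω = 0 → v = (Δx·cos θ + Δy·sin θ)/dt = 1.2500

v = 1.2500, ω = 0.0000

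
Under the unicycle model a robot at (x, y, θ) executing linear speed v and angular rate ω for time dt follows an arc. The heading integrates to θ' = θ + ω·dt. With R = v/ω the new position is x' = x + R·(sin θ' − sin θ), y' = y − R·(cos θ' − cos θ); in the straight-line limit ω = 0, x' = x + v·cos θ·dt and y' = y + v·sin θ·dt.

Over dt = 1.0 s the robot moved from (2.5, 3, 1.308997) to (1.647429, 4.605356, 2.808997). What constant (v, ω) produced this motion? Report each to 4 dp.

Δθ = 2.808997 − 1.308997 = 1.500000
ω = Δθ/dt = 1.500000/1.0 = 1.5000
R = −Δy/(cos θ' − cos θ) = 1.3333
v = R·ω = 1.3333·1.5000 = 2.0000

v = 2.0000, ω = 1.5000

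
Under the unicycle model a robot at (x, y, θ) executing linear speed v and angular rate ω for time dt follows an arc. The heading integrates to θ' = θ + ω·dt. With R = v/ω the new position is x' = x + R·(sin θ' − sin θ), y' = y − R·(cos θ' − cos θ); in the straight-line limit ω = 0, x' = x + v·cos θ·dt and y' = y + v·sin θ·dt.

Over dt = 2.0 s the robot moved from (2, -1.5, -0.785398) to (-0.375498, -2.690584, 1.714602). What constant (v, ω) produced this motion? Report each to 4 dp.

Δθ = 1.714602 − -0.785398 = 2.500000
ω = Δθ/dt = 2.500000/2.0 = 1.2500
R = Δx/(sin θ' − sin θ) = -1.4000
v = R·ω = -1.4000·1.2500 = -1.7500

v = -1.7500, ω = 1.2500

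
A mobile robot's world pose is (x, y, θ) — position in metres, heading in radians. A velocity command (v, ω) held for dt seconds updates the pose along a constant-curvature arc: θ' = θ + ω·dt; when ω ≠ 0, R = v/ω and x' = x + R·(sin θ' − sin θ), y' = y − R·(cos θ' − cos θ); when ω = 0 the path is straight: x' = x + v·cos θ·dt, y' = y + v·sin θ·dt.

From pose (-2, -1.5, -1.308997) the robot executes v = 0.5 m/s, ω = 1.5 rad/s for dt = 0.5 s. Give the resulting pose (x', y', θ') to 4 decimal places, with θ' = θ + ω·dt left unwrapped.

(-1.8548, -1.6963, -0.5590)

θ' = -1.3090 + 1.5·0.5 = -0.5590
R = v/ω = 0.5/1.5 = 0.3333
x' = -2 + 0.3333·(sin -0.5590 − sin -1.3090) = -1.8548
y' = -1.5 − 0.3333·(cos -0.5590 − cos -1.3090) = -1.6963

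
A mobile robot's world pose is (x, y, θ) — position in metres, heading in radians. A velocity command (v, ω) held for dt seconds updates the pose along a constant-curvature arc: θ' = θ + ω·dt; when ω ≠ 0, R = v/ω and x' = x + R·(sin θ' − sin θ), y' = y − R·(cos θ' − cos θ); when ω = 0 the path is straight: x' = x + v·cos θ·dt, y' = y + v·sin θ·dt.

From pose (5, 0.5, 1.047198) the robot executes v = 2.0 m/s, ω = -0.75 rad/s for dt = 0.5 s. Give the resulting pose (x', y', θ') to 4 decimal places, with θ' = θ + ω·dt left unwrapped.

θ' = 1.0472 + -0.75·0.5 = 0.6722
R = v/ω = 2.0/-0.75 = -2.6667
x' = 5 + -2.6667·(sin 0.6722 − sin 1.0472) = 5.6488
y' = 0.5 − -2.6667·(cos 0.6722 − cos 1.0472) = 1.2532

(5.6488, 1.2532, 0.6722)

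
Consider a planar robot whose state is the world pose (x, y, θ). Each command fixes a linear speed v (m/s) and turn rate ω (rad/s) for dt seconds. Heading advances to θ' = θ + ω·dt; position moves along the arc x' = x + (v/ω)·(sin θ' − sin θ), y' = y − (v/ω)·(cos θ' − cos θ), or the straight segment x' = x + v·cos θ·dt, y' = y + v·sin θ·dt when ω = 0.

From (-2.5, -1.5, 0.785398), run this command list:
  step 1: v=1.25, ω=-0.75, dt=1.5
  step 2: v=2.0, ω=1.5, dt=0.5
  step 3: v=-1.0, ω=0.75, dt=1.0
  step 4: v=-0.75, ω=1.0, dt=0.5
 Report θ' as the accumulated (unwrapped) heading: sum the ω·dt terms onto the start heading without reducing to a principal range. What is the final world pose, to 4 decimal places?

step 1: θ'=-0.3396 (R=-1.6667) → pose (-0.7663, -1.1070, -0.3396)
step 2: θ'=0.4104 (R=1.3333) → pose (0.2098, -1.0725, 0.4104)
step 3: θ'=1.1604 (R=-1.3333) → pose (-0.4808, -1.7631, 1.1604)
step 4: θ'=1.6604 (R=-0.7500) → pose (-0.5401, -2.1295, 1.6604)

(-0.5401, -2.1295, 1.6604)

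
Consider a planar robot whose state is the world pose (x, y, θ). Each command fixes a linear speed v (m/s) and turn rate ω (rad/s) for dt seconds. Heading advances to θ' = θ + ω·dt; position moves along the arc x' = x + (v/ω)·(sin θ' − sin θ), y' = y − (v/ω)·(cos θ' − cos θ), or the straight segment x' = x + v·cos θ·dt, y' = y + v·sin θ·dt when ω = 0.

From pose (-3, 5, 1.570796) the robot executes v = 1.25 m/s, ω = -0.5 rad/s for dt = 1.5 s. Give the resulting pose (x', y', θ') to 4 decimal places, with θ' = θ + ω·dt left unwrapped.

θ' = 1.5708 + -0.5·1.5 = 0.8208
R = v/ω = 1.25/-0.5 = -2.5000
x' = -3 + -2.5000·(sin 0.8208 − sin 1.5708) = -2.3292
y' = 5 − -2.5000·(cos 0.8208 − cos 1.5708) = 6.7041

(-2.3292, 6.7041, 0.8208)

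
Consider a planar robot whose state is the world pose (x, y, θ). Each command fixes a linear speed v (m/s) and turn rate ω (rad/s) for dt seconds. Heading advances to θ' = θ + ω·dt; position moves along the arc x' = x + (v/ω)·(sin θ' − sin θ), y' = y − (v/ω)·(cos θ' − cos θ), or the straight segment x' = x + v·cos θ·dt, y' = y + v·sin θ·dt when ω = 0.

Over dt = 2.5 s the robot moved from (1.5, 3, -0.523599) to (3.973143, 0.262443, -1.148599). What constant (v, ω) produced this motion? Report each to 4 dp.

v = 1.5000, ω = -0.2500

Δθ = -1.148599 − -0.523599 = -0.625000
ω = Δθ/dt = -0.625000/2.5 = -0.2500
R = −Δy/(cos θ' − cos θ) = -6.0000
v = R·ω = -6.0000·-0.2500 = 1.5000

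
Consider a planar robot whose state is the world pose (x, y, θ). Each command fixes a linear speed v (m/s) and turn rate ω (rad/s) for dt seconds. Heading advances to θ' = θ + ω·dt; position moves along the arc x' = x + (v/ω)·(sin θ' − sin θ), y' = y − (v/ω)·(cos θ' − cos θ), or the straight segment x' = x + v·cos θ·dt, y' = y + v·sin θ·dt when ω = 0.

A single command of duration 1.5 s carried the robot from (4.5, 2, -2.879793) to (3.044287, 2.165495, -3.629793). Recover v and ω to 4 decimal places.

Δθ = -3.629793 − -2.879793 = -0.750000
ω = Δθ/dt = -0.750000/1.5 = -0.5000
R = Δx/(sin θ' − sin θ) = -2.0000
v = R·ω = -2.0000·-0.5000 = 1.0000

v = 1.0000, ω = -0.5000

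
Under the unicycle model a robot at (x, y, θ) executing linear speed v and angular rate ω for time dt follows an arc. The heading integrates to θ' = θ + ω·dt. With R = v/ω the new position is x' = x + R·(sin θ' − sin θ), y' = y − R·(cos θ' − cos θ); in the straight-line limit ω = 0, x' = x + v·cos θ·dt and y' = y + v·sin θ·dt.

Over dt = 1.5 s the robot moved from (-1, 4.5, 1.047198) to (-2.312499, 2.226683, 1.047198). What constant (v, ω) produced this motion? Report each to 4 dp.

v = -1.7500, ω = 0.0000

Δθ = 1.047198 − 1.047198 = 0.000000
ω = Δθ/dt = 0.000000/1.5 = 0.0000
ω = 0 → v = (Δx·cos θ + Δy·sin θ)/dt = -1.7500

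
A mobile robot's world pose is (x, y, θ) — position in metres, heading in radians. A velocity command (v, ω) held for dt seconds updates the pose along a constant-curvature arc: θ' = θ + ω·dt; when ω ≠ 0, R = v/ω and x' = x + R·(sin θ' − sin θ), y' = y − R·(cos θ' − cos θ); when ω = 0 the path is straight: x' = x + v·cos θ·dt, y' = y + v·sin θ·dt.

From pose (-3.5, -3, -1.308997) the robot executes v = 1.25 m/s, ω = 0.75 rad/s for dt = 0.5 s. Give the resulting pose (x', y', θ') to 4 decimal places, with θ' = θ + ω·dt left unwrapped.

(-3.2301, -3.5597, -0.9340)

θ' = -1.3090 + 0.75·0.5 = -0.9340
R = v/ω = 1.25/0.75 = 1.6667
x' = -3.5 + 1.6667·(sin -0.9340 − sin -1.3090) = -3.2301
y' = -3 − 1.6667·(cos -0.9340 − cos -1.3090) = -3.5597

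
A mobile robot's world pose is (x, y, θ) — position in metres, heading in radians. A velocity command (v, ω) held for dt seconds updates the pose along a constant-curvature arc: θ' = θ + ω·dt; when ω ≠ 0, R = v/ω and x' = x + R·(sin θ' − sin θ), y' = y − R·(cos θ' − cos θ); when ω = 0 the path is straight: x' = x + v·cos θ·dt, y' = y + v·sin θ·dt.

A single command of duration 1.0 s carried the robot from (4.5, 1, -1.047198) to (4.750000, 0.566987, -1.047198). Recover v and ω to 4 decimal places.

Δθ = -1.047198 − -1.047198 = 0.000000
ω = Δθ/dt = 0.000000/1.0 = 0.0000
ω = 0 → v = (Δx·cos θ + Δy·sin θ)/dt = 0.5000

v = 0.5000, ω = 0.0000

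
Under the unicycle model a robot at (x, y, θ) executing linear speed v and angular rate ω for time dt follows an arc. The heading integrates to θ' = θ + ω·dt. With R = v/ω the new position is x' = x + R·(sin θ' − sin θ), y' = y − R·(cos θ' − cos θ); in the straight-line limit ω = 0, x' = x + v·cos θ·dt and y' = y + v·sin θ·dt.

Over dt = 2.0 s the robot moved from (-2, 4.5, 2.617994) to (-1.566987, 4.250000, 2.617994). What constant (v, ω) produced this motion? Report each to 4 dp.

v = -0.2500, ω = 0.0000

Δθ = 2.617994 − 2.617994 = 0.000000
ω = Δθ/dt = 0.000000/2.0 = 0.0000
ω = 0 → v = (Δx·cos θ + Δy·sin θ)/dt = -0.2500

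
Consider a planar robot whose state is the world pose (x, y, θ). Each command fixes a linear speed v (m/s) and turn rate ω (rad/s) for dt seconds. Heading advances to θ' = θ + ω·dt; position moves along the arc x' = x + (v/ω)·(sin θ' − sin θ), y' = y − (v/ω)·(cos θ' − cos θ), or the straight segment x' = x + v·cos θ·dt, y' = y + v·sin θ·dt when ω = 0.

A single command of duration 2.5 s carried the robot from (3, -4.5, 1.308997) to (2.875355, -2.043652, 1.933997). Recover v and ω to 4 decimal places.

Δθ = 1.933997 − 1.308997 = 0.625000
ω = Δθ/dt = 0.625000/2.5 = 0.2500
R = −Δy/(cos θ' − cos θ) = 4.0000
v = R·ω = 4.0000·0.2500 = 1.0000

v = 1.0000, ω = 0.2500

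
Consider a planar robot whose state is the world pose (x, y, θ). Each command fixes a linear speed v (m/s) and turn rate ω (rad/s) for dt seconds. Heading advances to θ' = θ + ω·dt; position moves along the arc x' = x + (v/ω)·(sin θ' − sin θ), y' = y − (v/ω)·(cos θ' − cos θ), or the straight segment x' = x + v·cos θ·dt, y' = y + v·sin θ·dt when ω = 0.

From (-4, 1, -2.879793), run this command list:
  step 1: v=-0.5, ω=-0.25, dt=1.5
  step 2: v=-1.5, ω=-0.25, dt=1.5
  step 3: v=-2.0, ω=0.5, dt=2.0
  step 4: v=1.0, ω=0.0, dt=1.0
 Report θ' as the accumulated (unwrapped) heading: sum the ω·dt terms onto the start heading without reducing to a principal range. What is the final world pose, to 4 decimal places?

step 1: θ'=-3.2548 (R=2.0000) → pose (-3.2564, 1.0553, -3.2548)
step 2: θ'=-3.6298 (R=6.0000) → pose (-1.1200, 0.3928, -3.6298)
step 3: θ'=-2.6298 (R=-4.0000) → pose (2.7152, 0.4381, -2.6298)
step 4: θ'=-2.6298 (straight) → pose (1.8433, -0.0517, -2.6298)

(1.8433, -0.0517, -2.6298)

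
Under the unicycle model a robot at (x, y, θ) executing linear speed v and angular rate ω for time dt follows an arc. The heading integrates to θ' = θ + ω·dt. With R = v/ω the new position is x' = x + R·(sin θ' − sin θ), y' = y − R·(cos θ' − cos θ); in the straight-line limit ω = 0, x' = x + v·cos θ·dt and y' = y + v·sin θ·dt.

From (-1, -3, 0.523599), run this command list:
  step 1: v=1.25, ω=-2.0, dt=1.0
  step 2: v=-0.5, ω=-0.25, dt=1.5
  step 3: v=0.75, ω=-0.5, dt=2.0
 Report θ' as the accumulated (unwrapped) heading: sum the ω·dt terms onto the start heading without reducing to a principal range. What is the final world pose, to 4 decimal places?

(-1.0081, -3.7619, -2.8514)

step 1: θ'=-1.4764 (R=-0.6250) → pose (-0.0653, -3.4824, -1.4764)
step 2: θ'=-1.8514 (R=2.0000) → pose (0.0040, -2.7400, -1.8514)
step 3: θ'=-2.8514 (R=-1.5000) → pose (-1.0081, -3.7619, -2.8514)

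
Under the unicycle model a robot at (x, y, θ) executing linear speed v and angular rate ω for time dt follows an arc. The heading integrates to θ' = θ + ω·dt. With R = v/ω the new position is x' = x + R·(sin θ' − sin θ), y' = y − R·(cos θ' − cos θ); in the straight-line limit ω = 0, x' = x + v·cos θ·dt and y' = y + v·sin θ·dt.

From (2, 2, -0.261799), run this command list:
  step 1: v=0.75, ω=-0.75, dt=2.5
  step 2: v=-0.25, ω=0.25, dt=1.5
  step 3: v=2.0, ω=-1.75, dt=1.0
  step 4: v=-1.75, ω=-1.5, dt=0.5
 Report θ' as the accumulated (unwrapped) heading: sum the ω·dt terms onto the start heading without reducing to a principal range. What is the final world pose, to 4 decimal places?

step 1: θ'=-2.1368 (R=-1.0000) → pose (2.5852, 0.4978, -2.1368)
step 2: θ'=-1.7618 (R=-1.0000) → pose (2.7230, 0.8442, -1.7618)
step 3: θ'=-3.5118 (R=-1.1429) → pose (1.1874, -0.0042, -3.5118)
step 4: θ'=-4.2618 (R=1.1667) → pose (1.8155, -0.5838, -4.2618)

(1.8155, -0.5838, -4.2618)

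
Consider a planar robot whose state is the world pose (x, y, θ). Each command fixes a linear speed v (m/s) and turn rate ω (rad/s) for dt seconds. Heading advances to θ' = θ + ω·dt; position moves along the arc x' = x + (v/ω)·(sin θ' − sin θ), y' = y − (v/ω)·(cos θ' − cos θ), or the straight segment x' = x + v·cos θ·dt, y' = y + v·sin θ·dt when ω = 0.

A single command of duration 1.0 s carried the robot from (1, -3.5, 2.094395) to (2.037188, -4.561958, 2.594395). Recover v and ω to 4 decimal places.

v = -1.5000, ω = 0.5000

Δθ = 2.594395 − 2.094395 = 0.500000
ω = Δθ/dt = 0.500000/1.0 = 0.5000
R = −Δy/(cos θ' − cos θ) = -3.0000
v = R·ω = -3.0000·0.5000 = -1.5000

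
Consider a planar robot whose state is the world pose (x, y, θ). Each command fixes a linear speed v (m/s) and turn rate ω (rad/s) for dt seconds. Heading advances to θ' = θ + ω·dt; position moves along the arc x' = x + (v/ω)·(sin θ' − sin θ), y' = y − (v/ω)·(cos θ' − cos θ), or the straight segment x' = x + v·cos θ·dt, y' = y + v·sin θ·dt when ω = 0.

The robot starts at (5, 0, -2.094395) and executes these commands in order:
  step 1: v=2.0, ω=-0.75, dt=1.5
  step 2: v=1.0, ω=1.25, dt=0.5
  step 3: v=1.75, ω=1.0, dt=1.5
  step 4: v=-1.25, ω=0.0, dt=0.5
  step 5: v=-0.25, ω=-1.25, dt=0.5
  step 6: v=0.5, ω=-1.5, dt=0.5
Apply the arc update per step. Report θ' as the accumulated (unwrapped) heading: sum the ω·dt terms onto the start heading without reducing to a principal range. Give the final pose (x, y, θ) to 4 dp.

step 1: θ'=-3.2194 (R=-2.6667) → pose (2.4833, -1.3253, -3.2194)
step 2: θ'=-2.5944 (R=0.8000) → pose (2.0049, -1.4397, -2.5944)
step 3: θ'=-1.0944 (R=1.7500) → pose (1.3603, -3.7367, -1.0944)
step 4: θ'=-1.0944 (straight) → pose (1.0737, -3.1812, -1.0944)
step 5: θ'=-1.7194 (R=0.2000) → pose (1.0536, -3.0599, -1.7194)
step 6: θ'=-2.4694 (R=-0.3333) → pose (0.9315, -3.2714, -2.4694)

(0.9315, -3.2714, -2.4694)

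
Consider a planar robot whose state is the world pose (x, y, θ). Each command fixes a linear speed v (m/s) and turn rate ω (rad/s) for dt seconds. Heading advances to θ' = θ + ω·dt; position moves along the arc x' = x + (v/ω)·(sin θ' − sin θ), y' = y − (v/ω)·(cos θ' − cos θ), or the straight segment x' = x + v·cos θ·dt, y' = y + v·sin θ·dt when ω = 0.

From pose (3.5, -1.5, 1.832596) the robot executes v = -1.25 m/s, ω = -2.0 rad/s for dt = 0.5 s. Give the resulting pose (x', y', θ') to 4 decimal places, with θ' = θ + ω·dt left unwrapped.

(3.3586, -2.0824, 0.8326)

θ' = 1.8326 + -2.0·0.5 = 0.8326
R = v/ω = -1.25/-2.0 = 0.6250
x' = 3.5 + 0.6250·(sin 0.8326 − sin 1.8326) = 3.3586
y' = -1.5 − 0.6250·(cos 0.8326 − cos 1.8326) = -2.0824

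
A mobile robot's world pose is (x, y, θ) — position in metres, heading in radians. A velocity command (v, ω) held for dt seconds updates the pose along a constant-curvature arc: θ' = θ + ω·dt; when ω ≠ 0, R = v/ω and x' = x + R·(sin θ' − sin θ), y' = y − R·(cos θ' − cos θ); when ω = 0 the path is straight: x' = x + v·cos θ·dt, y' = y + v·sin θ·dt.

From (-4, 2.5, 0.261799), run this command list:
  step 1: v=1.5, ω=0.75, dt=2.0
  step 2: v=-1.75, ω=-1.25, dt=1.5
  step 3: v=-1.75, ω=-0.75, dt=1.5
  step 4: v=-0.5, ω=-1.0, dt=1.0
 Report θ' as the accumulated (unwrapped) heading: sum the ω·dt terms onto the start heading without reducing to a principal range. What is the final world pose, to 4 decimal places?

(-5.9487, 5.1840, -2.2382)

step 1: θ'=1.7618 (R=2.0000) → pose (-2.5540, 4.8115, 1.7618)
step 2: θ'=-0.1132 (R=1.4000) → pose (-4.0867, 3.1547, -0.1132)
step 3: θ'=-1.2382 (R=2.3333) → pose (-6.0286, 4.7113, -1.2382)
step 4: θ'=-2.2382 (R=0.5000) → pose (-5.9487, 5.1840, -2.2382)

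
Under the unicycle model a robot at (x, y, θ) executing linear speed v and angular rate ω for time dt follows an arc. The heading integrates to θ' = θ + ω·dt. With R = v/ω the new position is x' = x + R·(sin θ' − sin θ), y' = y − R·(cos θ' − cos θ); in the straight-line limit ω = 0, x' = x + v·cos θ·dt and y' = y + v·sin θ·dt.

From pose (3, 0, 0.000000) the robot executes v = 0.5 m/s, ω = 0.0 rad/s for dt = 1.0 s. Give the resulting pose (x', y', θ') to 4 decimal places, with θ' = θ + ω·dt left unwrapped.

θ' = 0.0000 + 0.0·1.0 = 0.0000
ω = 0 → straight: x' = 3 + 0.5·cos(0.0000)·1.0 = 3.5000
y' = 0 + 0.5·sin(0.0000)·1.0 = 0.0000

(3.5000, 0.0000, 0.0000)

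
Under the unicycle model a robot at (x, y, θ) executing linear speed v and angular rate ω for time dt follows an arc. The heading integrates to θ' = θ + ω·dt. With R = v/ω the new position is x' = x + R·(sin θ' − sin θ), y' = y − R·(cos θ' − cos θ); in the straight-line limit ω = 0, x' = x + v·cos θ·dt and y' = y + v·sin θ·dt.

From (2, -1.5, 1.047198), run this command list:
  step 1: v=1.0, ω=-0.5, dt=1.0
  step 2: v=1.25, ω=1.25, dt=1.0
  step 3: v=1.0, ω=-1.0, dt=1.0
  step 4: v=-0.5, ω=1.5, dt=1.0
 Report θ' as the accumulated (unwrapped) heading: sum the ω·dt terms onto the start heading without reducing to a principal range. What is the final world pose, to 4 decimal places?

step 1: θ'=0.5472 (R=-2.0000) → pose (2.6915, -0.7920, 0.5472)
step 2: θ'=1.7972 (R=1.0000) → pose (3.1456, 0.2864, 1.7972)
step 3: θ'=0.7972 (R=-1.0000) → pose (3.4047, 1.2096, 0.7972)
step 4: θ'=2.2972 (R=-0.3333) → pose (3.3940, 0.7553, 2.2972)

(3.3940, 0.7553, 2.2972)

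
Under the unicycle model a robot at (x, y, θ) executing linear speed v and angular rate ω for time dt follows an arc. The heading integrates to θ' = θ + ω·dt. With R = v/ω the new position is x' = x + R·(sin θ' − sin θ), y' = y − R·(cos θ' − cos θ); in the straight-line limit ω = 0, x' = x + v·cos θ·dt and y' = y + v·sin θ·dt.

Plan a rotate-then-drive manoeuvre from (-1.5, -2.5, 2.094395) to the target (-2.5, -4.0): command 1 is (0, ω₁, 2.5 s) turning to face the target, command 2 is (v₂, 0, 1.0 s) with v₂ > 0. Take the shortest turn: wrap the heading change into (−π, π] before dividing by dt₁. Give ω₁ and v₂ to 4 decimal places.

ω₁ = 0.8120, v₂ = 1.8028

heading to target = atan2(-4−-2.5, -2.5−-1.5) = -2.1588
Δθ = wrap(-2.1588 − 2.0944) = 2.0300; ω₁ = Δθ/dt₁ = 0.8120
distance = √((-2.5−-1.5)² + (-4−-2.5)²) = 1.8028; v₂ = distance/dt₂ = 1.8028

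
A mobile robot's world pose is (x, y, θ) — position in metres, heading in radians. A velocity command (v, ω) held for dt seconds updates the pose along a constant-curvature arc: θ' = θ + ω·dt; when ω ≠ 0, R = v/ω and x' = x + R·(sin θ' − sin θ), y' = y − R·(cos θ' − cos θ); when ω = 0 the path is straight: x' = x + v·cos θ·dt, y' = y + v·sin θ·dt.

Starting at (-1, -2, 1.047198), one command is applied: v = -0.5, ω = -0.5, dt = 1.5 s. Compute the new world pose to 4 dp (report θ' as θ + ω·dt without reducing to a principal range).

(-1.5732, -2.4562, 0.2972)

θ' = 1.0472 + -0.5·1.5 = 0.2972
R = v/ω = -0.5/-0.5 = 1.0000
x' = -1 + 1.0000·(sin 0.2972 − sin 1.0472) = -1.5732
y' = -2 − 1.0000·(cos 0.2972 − cos 1.0472) = -2.4562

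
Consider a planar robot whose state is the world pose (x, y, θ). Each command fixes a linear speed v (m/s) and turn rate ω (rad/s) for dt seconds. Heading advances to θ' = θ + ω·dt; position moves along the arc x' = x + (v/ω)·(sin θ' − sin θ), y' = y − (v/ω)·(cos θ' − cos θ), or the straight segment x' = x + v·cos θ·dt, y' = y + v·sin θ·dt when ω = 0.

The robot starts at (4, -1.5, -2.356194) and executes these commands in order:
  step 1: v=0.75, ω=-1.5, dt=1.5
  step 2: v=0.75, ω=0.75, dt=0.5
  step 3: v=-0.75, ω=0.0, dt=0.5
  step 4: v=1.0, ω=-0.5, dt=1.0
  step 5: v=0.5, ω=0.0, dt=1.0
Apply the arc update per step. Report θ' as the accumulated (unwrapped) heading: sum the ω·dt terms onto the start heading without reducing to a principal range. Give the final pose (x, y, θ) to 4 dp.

(2.9975, 0.2882, -4.7312)

step 1: θ'=-4.6062 (R=-0.5000) → pose (3.1493, -1.1994, -4.6062)
step 2: θ'=-4.2312 (R=1.0000) → pose (3.0413, -0.8426, -4.2312)
step 3: θ'=-4.2312 (straight) → pose (3.2149, -1.1750, -4.2312)
step 4: θ'=-4.7312 (R=-2.0000) → pose (2.9881, -0.2117, -4.7312)
step 5: θ'=-4.7312 (straight) → pose (2.9975, 0.2882, -4.7312)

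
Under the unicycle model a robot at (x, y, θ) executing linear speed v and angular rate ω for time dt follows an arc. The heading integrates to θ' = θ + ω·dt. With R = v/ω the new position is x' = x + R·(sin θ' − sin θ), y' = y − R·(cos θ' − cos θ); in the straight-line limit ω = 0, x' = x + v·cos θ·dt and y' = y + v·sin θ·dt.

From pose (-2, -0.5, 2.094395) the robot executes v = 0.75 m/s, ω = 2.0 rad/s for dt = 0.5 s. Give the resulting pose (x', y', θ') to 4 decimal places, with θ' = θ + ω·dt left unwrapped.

(-2.3071, -0.3129, 3.0944)

θ' = 2.0944 + 2.0·0.5 = 3.0944
R = v/ω = 0.75/2.0 = 0.3750
x' = -2 + 0.3750·(sin 3.0944 − sin 2.0944) = -2.3071
y' = -0.5 − 0.3750·(cos 3.0944 − cos 2.0944) = -0.3129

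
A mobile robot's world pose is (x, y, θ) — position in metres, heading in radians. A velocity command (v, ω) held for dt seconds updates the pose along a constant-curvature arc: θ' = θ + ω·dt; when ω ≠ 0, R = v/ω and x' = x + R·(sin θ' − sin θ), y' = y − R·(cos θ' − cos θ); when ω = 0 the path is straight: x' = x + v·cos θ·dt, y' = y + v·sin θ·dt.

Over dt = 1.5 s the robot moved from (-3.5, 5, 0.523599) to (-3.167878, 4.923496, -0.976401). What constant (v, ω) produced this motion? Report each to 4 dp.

Δθ = -0.976401 − 0.523599 = -1.500000
ω = Δθ/dt = -1.500000/1.5 = -1.0000
R = Δx/(sin θ' − sin θ) = -0.2500
v = R·ω = -0.2500·-1.0000 = 0.2500

v = 0.2500, ω = -1.0000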